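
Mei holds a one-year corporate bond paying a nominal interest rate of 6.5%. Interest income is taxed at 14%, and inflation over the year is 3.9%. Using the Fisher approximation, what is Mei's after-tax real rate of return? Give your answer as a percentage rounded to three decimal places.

1.690%

After-tax nominal return = 6.5% × (1 − 0.14) = 5.5900%.
r ≈ 5.5900% − 3.9% → 1.690%.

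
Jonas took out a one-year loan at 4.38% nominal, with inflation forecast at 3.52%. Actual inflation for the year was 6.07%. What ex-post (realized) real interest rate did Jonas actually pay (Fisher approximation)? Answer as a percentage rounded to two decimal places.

-1.69%

Ex-post: 4.38% − 6.07% = -1.690%
So the realized real rate is -1.69%.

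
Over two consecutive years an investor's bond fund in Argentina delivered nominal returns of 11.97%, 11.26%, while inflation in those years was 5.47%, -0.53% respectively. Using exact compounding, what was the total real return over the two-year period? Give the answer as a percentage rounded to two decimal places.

18.75%

Nominal growth factor = 1.1197 × 1.1126 = 1.245778
Price-level growth factor = 1.0547 × 0.9947 = 1.049110
Real growth factor = 1.245778 / 1.049110 = 1.187462
Total real return = 1.187462 − 1 → 18.75%.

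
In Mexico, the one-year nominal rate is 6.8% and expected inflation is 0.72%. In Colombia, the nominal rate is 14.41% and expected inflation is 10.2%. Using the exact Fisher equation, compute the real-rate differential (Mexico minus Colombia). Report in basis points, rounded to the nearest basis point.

222 basis points

Mexico: (1 + 0.0680)/(1 + 0.0072) − 1 = 6.0365%
Colombia: (1 + 0.1441)/(1 + 0.1020) − 1 = 3.8203%
Differential = 6.0365% − 3.8203% = 2.2162% → 222 basis points.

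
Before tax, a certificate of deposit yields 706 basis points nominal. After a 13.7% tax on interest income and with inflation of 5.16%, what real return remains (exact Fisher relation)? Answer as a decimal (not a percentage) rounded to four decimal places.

0.0089

After-tax nominal return = 7.06% × (1 − 0.137) = 6.09278%.
1 + r = 1.0609278 / 1.05160 = 1.008870
After-tax real rate = 1.008870 − 1 → 0.0089.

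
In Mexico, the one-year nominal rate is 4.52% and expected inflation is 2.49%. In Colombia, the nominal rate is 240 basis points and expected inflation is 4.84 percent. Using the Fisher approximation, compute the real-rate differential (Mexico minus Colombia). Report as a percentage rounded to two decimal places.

Mexico: 4.52% − 2.49% = 2.030%
Colombia: 2.4% − 4.84% = -2.440%
Differential = 4.470% → 4.47%.

4.47%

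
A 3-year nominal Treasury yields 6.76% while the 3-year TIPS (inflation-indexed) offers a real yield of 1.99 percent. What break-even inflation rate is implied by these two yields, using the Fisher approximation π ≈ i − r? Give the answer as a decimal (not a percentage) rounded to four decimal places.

π ≈ i − r = 6.76% − 1.99% → 0.0477.

0.0477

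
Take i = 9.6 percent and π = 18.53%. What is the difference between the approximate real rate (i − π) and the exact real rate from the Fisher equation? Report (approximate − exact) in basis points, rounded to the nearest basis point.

Approximate: r ≈ 9.600% − 18.530% = -8.9300%
Exact: (1 + 0.0960)/(1 + 0.1853) − 1 = -7.5340%
Error = -8.9300% − (-7.5340%) = -1.3960% → -140 basis points.

-140 basis points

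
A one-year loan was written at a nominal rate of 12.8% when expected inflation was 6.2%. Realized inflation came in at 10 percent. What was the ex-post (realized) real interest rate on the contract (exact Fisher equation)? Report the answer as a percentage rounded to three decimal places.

Ex-post: (1 + 0.1280)/(1 + 0.1000) − 1 = 2.54545%
So the realized real rate is 2.545%.

2.545%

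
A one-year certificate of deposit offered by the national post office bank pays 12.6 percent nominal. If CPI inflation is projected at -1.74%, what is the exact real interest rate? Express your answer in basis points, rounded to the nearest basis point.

1459 basis points

1 + r = 1.12600 / 0.98260 = 1.145939
r = 1.145939 − 1 = 14.5939%, i.e. 1459 basis points.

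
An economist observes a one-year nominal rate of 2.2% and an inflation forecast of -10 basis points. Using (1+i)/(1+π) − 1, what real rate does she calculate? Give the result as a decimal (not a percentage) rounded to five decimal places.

1 + r = 1.02200 / 0.99900 = 1.023023
r = 1.023023 − 1 = 2.3023%, i.e. 0.02302.

0.02302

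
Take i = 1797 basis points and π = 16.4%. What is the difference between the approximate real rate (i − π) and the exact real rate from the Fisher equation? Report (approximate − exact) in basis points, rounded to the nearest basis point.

Approximate: r ≈ 17.970% − 16.400% = 1.5700%
Exact: (1 + 0.1797)/(1 + 0.1640) − 1 = 1.3488%
Error = 1.5700% − 1.3488% = 0.2212% → 22 basis points.

22 basis points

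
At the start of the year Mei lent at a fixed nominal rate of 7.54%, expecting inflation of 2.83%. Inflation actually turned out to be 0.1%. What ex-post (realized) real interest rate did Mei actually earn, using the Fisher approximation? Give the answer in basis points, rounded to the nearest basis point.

Ex-post: 7.54% − 0.1% = 7.440%
So the realized real rate is 744 basis points.

744 basis points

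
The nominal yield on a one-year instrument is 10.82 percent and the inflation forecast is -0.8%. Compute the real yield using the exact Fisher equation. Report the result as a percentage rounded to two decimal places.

By the Fisher identity, 1 + r = (1 + i)/(1 + π).
1 + r = 1.10820 / 0.99200 = 1.117137
r = 1.117137 − 1 = 11.7137%, i.e. 11.71%.

11.71%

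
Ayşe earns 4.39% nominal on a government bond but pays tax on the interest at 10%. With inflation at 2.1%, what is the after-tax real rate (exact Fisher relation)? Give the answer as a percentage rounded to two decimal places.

After-tax nominal return = 4.39% × (1 − 0.1) = 3.9510%.
1 + r = 1.03951 / 1.02100 = 1.018129
After-tax real rate = 1.018129 − 1 → 1.81%.

1.81%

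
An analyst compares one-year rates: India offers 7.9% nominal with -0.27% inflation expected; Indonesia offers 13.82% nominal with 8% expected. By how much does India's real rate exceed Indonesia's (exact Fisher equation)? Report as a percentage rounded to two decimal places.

2.80%

India: (1 + 0.0790)/(1 − 0.0027) − 1 = 8.1921%
Indonesia: (1 + 0.1382)/(1 + 0.0800) − 1 = 5.3889%
Differential = 8.1921% − 5.3889% = 2.8032% → 2.80%.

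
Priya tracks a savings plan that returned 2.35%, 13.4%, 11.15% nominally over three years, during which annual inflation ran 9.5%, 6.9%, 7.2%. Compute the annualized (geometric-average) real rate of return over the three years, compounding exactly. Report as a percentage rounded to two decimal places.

0.93%

Nominal growth factor = 1.0235 × 1.1340 × 1.1115 = 1.29006136
Price-level growth factor = 1.0950 × 1.0690 × 1.0720 = 1.25483496
Real growth factor = 1.29006136 / 1.25483496 = 1.02807254
Annualized real rate = 1.02807254^(1/3) − 1 = 0.9271% → 0.93%.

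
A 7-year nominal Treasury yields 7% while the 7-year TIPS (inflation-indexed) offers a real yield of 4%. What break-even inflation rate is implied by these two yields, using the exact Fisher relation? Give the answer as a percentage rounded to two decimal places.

(1 + π) = (1 + i)/(1 + r) = 1.07000 / 1.04000 = 1.028846
Break-even inflation = 1.028846 − 1 → 2.88%.

2.88%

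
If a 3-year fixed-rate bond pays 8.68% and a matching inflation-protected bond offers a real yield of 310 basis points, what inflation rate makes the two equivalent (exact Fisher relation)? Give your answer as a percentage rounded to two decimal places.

5.41%

(1 + π) = (1 + i)/(1 + r) = 1.08680 / 1.03100 = 1.054122
Break-even inflation = 1.054122 − 1 → 5.41%.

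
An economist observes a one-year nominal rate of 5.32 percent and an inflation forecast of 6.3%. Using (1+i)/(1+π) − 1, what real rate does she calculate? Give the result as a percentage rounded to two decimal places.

1 + r = 1.05320 / 1.06300 = 0.990781
r = 0.990781 − 1 = -0.9219%, i.e. -0.92%.

-0.92%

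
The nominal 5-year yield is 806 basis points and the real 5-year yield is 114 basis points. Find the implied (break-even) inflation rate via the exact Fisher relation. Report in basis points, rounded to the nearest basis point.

684 basis points

(1 + π) = (1 + i)/(1 + r) = 1.08060 / 1.01140 = 1.068420
Break-even inflation = 1.068420 − 1 → 684 basis points.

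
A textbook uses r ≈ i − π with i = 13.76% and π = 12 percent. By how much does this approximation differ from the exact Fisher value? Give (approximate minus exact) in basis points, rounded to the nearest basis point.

Approximate: r ≈ 13.760% − 12.000% = 1.7600%
Exact: (1 + 0.1376)/(1 + 0.1200) − 1 = 1.5714%
Error = 1.7600% − 1.5714% = 0.1886% → 19 basis points.

19 basis points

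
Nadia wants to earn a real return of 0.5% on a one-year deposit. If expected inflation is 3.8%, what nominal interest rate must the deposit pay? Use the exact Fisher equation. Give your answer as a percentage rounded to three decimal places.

(1 + i) = (1 + r)(1 + π) = 1.00500 × 1.03800 = 1.04319
i = 1.04319 − 1, so the required nominal rate is 4.319%.

4.319%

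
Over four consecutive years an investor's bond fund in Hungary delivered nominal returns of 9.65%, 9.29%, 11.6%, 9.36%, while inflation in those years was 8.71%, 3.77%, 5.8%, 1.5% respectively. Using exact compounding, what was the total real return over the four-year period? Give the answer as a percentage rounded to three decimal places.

20.731%

Compound the nominal returns: 1.0965 × 1.0929 × 1.1160 × 1.0936 = 1.462553.
Compound inflation: 1.0871 × 1.0377 × 1.0580 × 1.0150 = 1.211415.
Deflate: 1.462553 / 1.211415 = 1.207310.
Total real return = 1.207310 − 1 → 20.731%.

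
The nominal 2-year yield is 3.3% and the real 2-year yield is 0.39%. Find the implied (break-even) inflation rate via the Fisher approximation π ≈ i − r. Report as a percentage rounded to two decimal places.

2.91%

π ≈ i − r = 3.3% − 0.39% → 2.91%.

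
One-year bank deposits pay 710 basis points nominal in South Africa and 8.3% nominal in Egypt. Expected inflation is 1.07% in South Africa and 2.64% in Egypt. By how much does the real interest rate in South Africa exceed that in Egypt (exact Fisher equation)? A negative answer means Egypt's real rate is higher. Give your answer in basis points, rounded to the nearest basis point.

South Africa: (1 + 0.0710)/(1 + 0.0107) − 1 = 5.9662%
Egypt: (1 + 0.0830)/(1 + 0.0264) − 1 = 5.5144%
Differential = 5.9662% − 5.5144% = 0.4517% → 45 basis points.

45 basis points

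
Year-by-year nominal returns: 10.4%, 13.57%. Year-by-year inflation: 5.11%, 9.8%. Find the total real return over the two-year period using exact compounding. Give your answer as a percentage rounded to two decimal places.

8.64%

Compound the nominal returns: 1.1040 × 1.1357 = 1.253813.
Compound inflation: 1.0511 × 1.0980 = 1.154108.
Deflate: 1.253813 / 1.154108 = 1.086391.
Total real return = 1.086391 − 1 → 8.64%.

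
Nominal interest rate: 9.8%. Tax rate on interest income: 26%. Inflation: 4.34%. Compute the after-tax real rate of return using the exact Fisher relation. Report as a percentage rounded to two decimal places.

2.79%

After-tax nominal return = 9.8% × (1 − 0.26) = 7.2520%.
1 + r = 1.07252 / 1.04340 = 1.027909
After-tax real rate = 1.027909 − 1 → 2.79%.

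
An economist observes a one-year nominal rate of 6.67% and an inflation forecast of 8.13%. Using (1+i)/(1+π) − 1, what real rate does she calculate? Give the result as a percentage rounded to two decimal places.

-1.35%

By the Fisher equation, 1 + r = (1 + i)/(1 + π).
1 + r = 1.06670 / 1.08130 = 0.986498
r = 0.986498 − 1 = -1.3502%, i.e. -1.35%.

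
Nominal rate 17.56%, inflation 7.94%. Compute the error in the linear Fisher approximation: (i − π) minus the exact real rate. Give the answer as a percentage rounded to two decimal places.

Approximate: r ≈ 17.560% − 7.940% = 9.6200%
Exact: (1 + 0.1756)/(1 + 0.0794) − 1 = 8.9124%
Error = 9.6200% − 8.9124% = 0.7076% → 0.71%.

0.71%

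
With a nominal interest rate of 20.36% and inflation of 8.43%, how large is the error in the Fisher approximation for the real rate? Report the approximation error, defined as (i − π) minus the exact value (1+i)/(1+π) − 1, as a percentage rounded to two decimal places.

0.93%

Approximate: r ≈ 20.360% − 8.430% = 11.9300%
Exact: (1 + 0.2036)/(1 + 0.0843) − 1 = 11.0025%
Error = 11.9300% − 11.0025% = 0.9275% → 0.93%.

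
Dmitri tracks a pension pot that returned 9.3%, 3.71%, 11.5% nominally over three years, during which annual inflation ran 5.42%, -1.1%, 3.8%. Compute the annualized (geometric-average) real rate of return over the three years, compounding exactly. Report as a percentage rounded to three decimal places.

5.309%

Nominal growth factor = 1.0930 × 1.0371 × 1.1150 = 1.26390858
Price-level growth factor = 1.0542 × 0.9890 × 1.0380 = 1.08222274
Real growth factor = 1.26390858 / 1.08222274 = 1.16788211
Annualized real rate = 1.16788211^(1/3) − 1 = 5.3092% → 5.309%.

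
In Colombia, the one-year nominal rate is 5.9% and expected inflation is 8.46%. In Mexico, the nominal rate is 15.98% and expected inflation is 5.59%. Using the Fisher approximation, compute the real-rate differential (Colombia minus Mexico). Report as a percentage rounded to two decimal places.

Colombia: 5.9% − 8.46% = -2.560%
Mexico: 15.98% − 5.59% = 10.390%
Differential = -12.950% → -12.95%.

-12.95%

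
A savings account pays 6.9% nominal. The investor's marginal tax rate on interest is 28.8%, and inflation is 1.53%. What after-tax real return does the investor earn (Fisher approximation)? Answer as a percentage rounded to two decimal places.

After-tax nominal return = 6.9% × (1 − 0.288) = 4.9128%.
r ≈ 4.9128% − 1.53% → 3.38%.

3.38%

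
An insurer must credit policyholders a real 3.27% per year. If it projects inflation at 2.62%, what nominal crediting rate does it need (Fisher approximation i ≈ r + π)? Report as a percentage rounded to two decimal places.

i ≈ r + π = 3.27% + 2.62% = 5.89%.

5.89%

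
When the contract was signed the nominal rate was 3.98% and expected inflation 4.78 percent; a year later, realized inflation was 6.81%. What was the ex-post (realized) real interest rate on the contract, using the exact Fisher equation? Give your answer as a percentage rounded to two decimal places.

Ex-post: (1 + 0.0398)/(1 + 0.0681) − 1 = -2.6496%
So the realized real rate is -2.65%.

-2.65%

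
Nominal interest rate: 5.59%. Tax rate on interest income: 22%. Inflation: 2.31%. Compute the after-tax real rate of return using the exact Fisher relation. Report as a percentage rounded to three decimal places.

2.004%

After-tax nominal return = 5.59% × (1 − 0.22) = 4.3602%.
1 + r = 1.043602 / 1.02310 = 1.020039
After-tax real rate = 1.020039 − 1 → 2.004%.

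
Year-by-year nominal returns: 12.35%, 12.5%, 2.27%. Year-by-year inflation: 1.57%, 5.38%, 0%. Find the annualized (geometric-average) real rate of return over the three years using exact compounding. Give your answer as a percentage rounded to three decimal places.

Compound the nominal returns: 1.1235 × 1.1250 × 1.0227 = 1.29262888.
Compound inflation: 1.0157 × 1.0538 × 1.0000 = 1.07034466.
Deflate: 1.29262888 / 1.07034466 = 1.20767537.
Annualized real rate = 1.20767537^(1/3) − 1 = 6.4919% → 6.492%.

6.492%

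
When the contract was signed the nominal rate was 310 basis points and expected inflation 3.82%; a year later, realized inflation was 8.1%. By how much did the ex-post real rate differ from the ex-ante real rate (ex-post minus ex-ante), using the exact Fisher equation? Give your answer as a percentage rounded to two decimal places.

-3.93%

Ex-ante: (1 + 0.0310)/(1 + 0.0382) − 1 = -0.6935%
Ex-post: (1 + 0.0310)/(1 + 0.0810) − 1 = -4.6253%
Difference (ex-post − ex-ante) = -3.9318% → -3.93%.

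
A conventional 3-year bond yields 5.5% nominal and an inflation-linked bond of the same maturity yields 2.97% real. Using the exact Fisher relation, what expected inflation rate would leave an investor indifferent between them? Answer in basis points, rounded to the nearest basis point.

246 basis points

(1 + π) = (1 + i)/(1 + r) = 1.05500 / 1.02970 = 1.024570
Break-even inflation = 1.024570 − 1 → 246 basis points.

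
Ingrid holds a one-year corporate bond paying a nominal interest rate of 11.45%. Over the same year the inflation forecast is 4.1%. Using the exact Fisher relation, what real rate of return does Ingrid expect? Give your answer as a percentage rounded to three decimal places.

By the Fisher relation, 1 + r = (1 + i)/(1 + π).
1 + r = 1.11450 / 1.04100 = 1.0706052
r = 1.0706052 − 1 = 7.06052%, i.e. 7.061%.

7.061%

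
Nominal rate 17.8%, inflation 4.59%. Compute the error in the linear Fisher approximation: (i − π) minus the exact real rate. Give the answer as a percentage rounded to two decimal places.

0.58%

Approximate: r ≈ 17.800% − 4.590% = 13.2100%
Exact: (1 + 0.1780)/(1 + 0.0459) − 1 = 12.6303%
Error = 13.2100% − 12.6303% = 0.5797% → 0.58%.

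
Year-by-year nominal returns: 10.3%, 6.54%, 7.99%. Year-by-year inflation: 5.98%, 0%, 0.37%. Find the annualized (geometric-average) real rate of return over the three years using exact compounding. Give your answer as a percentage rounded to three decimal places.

Compound the nominal returns: 1.1030 × 1.0654 × 1.0799 = 1.26902958.
Compound inflation: 1.0598 × 1.0000 × 1.0037 = 1.06372126.
Deflate: 1.26902958 / 1.06372126 = 1.19300951.
Annualized real rate = 1.19300951^(1/3) − 1 = 6.0591% → 6.059%.

6.059%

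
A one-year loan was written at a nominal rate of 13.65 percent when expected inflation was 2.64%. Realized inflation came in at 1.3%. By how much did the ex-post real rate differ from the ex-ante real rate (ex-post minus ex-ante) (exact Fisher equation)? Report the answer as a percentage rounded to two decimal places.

1.46%

Ex-ante: (1 + 0.1365)/(1 + 0.0264) − 1 = 10.7268%
Ex-post: (1 + 0.1365)/(1 + 0.0130) − 1 = 12.1915%
Difference (ex-post − ex-ante) = 1.4647% → 1.46%.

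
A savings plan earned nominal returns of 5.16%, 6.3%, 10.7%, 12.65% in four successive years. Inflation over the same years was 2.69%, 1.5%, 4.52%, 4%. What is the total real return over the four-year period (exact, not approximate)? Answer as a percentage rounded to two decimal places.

23.04%

Nominal growth factor = 1.0516 × 1.0630 × 1.1070 × 1.1265 = 1.394000
Price-level growth factor = 1.0269 × 1.0150 × 1.0452 × 1.0400 = 1.132992
Real growth factor = 1.394000 / 1.132992 = 1.230370
Total real return = 1.230370 − 1 → 23.04%.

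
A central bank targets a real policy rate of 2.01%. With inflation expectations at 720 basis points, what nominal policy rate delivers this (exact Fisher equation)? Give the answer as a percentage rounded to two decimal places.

9.35%

(1 + i) = (1 + r)(1 + π) = 1.02010 × 1.07200 = 1.0935472
i = 1.0935472 − 1, so the required nominal rate is 9.35%.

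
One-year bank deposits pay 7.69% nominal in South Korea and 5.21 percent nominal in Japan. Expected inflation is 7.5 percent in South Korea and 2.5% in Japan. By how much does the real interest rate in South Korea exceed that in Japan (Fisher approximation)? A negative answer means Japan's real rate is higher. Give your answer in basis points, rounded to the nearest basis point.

-252 basis points

South Korea: 7.69% − 7.5% = 0.190%
Japan: 5.21% − 2.5% = 2.710%
Differential = -2.520% → -252 basis points.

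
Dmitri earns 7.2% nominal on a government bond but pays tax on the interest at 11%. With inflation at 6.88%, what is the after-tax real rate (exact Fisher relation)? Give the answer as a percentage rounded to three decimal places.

-0.442%

After-tax nominal return = 7.2% × (1 − 0.11) = 6.4080%.
1 + r = 1.06408 / 1.06880 = 0.995584
After-tax real rate = 0.995584 − 1 → -0.442%.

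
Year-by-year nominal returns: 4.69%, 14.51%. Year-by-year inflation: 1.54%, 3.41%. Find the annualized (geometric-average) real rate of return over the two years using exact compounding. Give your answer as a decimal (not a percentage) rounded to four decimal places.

Nominal growth factor = 1.0469 × 1.1451 = 1.19880519
Price-level growth factor = 1.0154 × 1.0341 = 1.05002514
Real growth factor = 1.19880519 / 1.05002514 = 1.14169189
Annualized real rate = 1.14169189^(1/2) − 1 = 6.8500% → 0.0685.

0.0685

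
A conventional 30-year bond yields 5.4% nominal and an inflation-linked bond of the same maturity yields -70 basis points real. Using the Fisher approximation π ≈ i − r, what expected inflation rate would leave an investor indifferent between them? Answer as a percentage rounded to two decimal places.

6.10%

π ≈ i − r = 5.4% − (-0.7%) → 6.10%.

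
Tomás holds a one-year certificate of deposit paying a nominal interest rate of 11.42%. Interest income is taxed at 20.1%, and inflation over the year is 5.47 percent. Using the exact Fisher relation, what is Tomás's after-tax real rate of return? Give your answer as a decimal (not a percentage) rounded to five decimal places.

0.03465

After-tax nominal return = 11.42% × (1 − 0.201) = 9.12458%.
1 + r = 1.0912458 / 1.05470 = 1.034650
After-tax real rate = 1.034650 − 1 → 0.03465.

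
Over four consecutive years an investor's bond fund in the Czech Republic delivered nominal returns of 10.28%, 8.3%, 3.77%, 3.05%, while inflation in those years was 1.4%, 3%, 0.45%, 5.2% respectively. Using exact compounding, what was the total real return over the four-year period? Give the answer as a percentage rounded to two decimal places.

Nominal growth factor = 1.1028 × 1.0830 × 1.0377 × 1.0305 = 1.277159
Price-level growth factor = 1.0140 × 1.0300 × 1.0045 × 1.0520 = 1.103674
Real growth factor = 1.277159 / 1.103674 = 1.157189
Total real return = 1.157189 − 1 → 15.72%.

15.72%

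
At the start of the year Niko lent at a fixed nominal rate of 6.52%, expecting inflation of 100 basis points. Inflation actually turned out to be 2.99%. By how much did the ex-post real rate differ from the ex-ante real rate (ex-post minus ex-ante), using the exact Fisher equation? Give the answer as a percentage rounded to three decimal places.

-2.038%

Ex-ante: (1 + 0.0652)/(1 + 0.0100) − 1 = 5.4653%
Ex-post: (1 + 0.0652)/(1 + 0.0299) − 1 = 3.4275%
Difference (ex-post − ex-ante) = -2.0378% → -2.038%.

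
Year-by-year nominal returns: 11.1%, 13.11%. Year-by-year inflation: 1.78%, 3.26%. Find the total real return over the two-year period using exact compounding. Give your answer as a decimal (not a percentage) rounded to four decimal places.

0.1957

Compound the nominal returns: 1.1110 × 1.1311 = 1.256652.
Compound inflation: 1.0178 × 1.0326 = 1.050980.
Deflate: 1.256652 / 1.050980 = 1.195695.
Total real return = 1.195695 − 1 → 0.1957.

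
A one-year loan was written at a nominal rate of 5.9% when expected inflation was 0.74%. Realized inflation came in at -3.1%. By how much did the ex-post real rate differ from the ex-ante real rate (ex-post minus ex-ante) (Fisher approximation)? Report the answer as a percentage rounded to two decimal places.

Ex-ante: 5.9% − 0.74% = 5.160%
Ex-post: 5.9% − (-3.1%) = 9.000%
Difference (ex-post − ex-ante) = 3.8400% → 3.84%.

3.84%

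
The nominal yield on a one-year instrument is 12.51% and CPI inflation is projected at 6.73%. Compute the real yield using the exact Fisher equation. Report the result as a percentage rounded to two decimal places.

5.42%

1 + r = 1.12510 / 1.06730 = 1.054155
r = 1.054155 − 1 = 5.4155%, i.e. 5.42%.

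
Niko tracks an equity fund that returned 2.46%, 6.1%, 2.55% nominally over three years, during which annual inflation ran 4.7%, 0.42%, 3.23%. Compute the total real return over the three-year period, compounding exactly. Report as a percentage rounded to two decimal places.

Compound the nominal returns: 1.0246 × 1.0610 × 1.0255 = 1.114822.
Compound inflation: 1.0470 × 1.0042 × 1.0323 = 1.085358.
Deflate: 1.114822 / 1.085358 = 1.027147.
Total real return = 1.027147 − 1 → 2.71%.

2.71%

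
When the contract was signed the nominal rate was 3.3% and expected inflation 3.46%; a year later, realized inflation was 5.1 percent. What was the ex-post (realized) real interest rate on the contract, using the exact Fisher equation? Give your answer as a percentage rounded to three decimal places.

Ex-post: (1 + 0.0330)/(1 + 0.0510) − 1 = -1.7127%
So the realized real rate is -1.713%.

-1.713%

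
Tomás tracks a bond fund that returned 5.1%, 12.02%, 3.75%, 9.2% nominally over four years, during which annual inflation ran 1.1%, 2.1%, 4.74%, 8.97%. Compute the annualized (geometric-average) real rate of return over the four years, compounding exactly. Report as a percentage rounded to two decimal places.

3.15%

Compound the nominal returns: 1.0510 × 1.1202 × 1.0375 × 1.0920 = 1.33385625.
Compound inflation: 1.0110 × 1.0210 × 1.0474 × 1.0897 = 1.17813869.
Deflate: 1.33385625 / 1.17813869 = 1.13217252.
Annualized real rate = 1.13217252^(1/4) − 1 = 3.1521% → 3.15%.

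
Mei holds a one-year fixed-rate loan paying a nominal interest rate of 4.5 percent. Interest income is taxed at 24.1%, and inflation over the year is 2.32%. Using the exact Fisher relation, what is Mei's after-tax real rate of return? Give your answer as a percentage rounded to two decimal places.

1.07%

After-tax nominal return = 4.5% × (1 − 0.241) = 3.4155%.
1 + r = 1.034155 / 1.02320 = 1.010707
After-tax real rate = 1.010707 − 1 → 1.07%.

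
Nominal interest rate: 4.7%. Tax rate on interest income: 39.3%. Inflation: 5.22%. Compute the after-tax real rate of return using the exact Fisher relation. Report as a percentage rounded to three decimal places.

-2.250%

After-tax nominal return = 4.7% × (1 − 0.393) = 2.8529%.
1 + r = 1.028529 / 1.05220 = 0.977503
After-tax real rate = 0.977503 − 1 → -2.250%.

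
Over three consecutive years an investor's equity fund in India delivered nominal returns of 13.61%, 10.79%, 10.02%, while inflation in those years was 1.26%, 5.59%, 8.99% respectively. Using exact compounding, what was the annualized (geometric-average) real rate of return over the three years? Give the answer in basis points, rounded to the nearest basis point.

Nominal growth factor = 1.1361 × 1.1079 × 1.1002 = 1.38480545
Price-level growth factor = 1.0126 × 1.0559 × 1.0899 = 1.16532581
Real growth factor = 1.38480545 / 1.16532581 = 1.18834186
Annualized real rate = 1.18834186^(1/3) − 1 = 5.9206% → 592 basis points.

592 basis points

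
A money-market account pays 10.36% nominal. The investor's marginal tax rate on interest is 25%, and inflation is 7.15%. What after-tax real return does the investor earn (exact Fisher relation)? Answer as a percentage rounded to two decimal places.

After-tax nominal return = 10.36% × (1 − 0.25) = 7.7700%.
1 + r = 1.07770 / 1.07150 = 1.005786
After-tax real rate = 1.005786 − 1 → 0.58%.

0.58%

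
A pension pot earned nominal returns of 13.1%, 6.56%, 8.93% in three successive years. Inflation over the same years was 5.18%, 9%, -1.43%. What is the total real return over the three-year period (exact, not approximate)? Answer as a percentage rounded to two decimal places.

Compound the nominal returns: 1.1310 × 1.0656 × 1.0893 = 1.312817.
Compound inflation: 1.0518 × 1.0900 × 0.9857 = 1.130068.
Deflate: 1.312817 / 1.130068 = 1.161716.
Total real return = 1.161716 − 1 → 16.17%.

16.17%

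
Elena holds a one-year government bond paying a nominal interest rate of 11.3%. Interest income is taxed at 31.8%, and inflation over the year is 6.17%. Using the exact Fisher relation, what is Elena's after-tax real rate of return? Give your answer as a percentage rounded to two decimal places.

1.45%

After-tax nominal return = 11.3% × (1 − 0.318) = 7.7066%.
1 + r = 1.077066 / 1.06170 = 1.014473
After-tax real rate = 1.014473 − 1 → 1.45%.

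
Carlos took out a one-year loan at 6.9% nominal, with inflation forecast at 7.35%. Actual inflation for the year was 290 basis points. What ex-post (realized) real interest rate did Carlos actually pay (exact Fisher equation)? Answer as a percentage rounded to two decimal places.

3.89%

Ex-post: (1 + 0.0690)/(1 + 0.0290) − 1 = 3.8873%
So the realized real rate is 3.89%.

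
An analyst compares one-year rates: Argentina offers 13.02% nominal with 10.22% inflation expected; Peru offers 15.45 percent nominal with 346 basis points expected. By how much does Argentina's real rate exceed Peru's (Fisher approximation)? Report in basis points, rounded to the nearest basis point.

-919 basis points

Argentina: 13.02% − 10.22% = 2.800%
Peru: 15.45% − 3.46% = 11.990%
Differential = -9.190% → -919 basis points.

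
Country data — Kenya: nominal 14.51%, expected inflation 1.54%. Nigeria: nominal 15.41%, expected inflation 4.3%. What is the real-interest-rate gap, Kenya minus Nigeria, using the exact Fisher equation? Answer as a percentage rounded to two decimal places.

2.12%

Kenya: (1 + 0.1451)/(1 + 0.0154) − 1 = 12.7733%
Nigeria: (1 + 0.1541)/(1 + 0.0430) − 1 = 10.6520%
Differential = 12.7733% − 10.6520% = 2.1213% → 2.12%.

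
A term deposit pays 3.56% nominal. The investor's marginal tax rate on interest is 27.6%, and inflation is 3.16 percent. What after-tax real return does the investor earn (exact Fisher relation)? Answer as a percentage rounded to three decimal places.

-0.565%

After-tax nominal return = 3.56% × (1 − 0.276) = 2.57744%.
1 + r = 1.0257744 / 1.03160 = 0.994353
After-tax real rate = 0.994353 − 1 → -0.565%.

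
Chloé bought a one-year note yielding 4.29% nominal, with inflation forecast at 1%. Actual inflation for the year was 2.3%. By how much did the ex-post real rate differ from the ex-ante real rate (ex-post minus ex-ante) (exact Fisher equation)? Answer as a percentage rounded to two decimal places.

-1.31%

Ex-ante: (1 + 0.0429)/(1 + 0.0100) − 1 = 3.2574%
Ex-post: (1 + 0.0429)/(1 + 0.0230) − 1 = 1.9453%
Difference (ex-post − ex-ante) = -1.3122% → -1.31%.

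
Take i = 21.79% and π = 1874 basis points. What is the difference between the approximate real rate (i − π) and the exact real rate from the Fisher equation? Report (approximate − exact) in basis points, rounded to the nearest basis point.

Approximate: r ≈ 21.790% − 18.740% = 3.0500%
Exact: (1 + 0.2179)/(1 + 0.1874) − 1 = 2.5686%
Error = 3.0500% − 2.5686% = 0.4814% → 48 basis points.

48 basis points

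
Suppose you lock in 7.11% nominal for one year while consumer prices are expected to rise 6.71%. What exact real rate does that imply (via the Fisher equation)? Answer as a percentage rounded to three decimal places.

By the Fisher equation, 1 + r = (1 + i)/(1 + π).
1 + r = 1.07110 / 1.06710 = 1.003748
r = 1.003748 − 1 = 0.3748%, i.e. 0.375%.

0.375%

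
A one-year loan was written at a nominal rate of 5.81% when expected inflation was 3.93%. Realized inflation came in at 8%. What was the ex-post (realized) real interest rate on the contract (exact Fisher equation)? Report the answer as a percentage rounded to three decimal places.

-2.028%

Ex-post: (1 + 0.0581)/(1 + 0.0800) − 1 = -2.0278%
So the realized real rate is -2.028%.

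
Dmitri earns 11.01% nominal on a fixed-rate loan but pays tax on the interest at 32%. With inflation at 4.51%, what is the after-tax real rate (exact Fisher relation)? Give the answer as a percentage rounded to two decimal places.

2.85%

After-tax nominal return = 11.01% × (1 − 0.32) = 7.4868%.
1 + r = 1.074868 / 1.04510 = 1.028483
After-tax real rate = 1.028483 − 1 → 2.85%.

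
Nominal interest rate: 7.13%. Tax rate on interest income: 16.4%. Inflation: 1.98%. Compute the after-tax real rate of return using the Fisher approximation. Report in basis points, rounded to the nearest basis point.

After-tax nominal return = 7.13% × (1 − 0.164) = 5.96068%.
r ≈ 5.96068% − 1.98% → 398 basis points.

398 basis points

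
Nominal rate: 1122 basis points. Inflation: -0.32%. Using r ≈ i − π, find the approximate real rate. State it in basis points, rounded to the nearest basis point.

r ≈ i − π = 11.22% − (-0.32%) = 1154 basis points.

1154 basis points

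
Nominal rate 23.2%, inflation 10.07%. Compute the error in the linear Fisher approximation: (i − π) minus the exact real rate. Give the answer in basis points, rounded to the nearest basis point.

120 basis points

Approximate: r ≈ 23.200% − 10.070% = 13.1300%
Exact: (1 + 0.2320)/(1 + 0.1007) − 1 = 11.9288%
Error = 13.1300% − 11.9288% = 1.2012% → 120 basis points.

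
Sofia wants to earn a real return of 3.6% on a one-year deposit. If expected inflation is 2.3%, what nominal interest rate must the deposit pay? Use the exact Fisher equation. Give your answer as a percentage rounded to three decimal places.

(1 + i) = (1 + r)(1 + π) = 1.03600 × 1.02300 = 1.059828
i = 1.059828 − 1, so the required nominal rate is 5.983%.

5.983%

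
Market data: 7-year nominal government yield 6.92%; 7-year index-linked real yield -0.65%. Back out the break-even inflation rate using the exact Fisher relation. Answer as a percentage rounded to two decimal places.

7.62%

(1 + π) = (1 + i)/(1 + r) = 1.06920 / 0.99350 = 1.076195
Break-even inflation = 1.076195 − 1 → 7.62%.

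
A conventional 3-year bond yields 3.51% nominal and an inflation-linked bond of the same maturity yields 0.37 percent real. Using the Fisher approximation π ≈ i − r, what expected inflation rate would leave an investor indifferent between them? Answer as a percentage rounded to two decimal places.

3.14%

π ≈ i − r = 3.51% − 0.37% → 3.14%.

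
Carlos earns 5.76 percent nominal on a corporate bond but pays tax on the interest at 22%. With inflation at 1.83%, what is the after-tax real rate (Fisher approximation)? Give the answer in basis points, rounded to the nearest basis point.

266 basis points

After-tax nominal return = 5.76% × (1 − 0.22) = 4.4928%.
r ≈ 4.4928% − 1.83% → 266 basis points.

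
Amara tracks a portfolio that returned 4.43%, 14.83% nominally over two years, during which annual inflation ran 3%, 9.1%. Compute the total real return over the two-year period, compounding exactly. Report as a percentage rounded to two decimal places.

6.71%

Nominal growth factor = 1.0443 × 1.1483 = 1.199170
Price-level growth factor = 1.0300 × 1.0910 = 1.123730
Real growth factor = 1.199170 / 1.123730 = 1.067133
Total real return = 1.067133 − 1 → 6.71%.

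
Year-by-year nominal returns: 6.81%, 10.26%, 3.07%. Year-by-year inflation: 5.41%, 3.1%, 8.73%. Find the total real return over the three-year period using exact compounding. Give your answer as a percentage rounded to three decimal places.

2.724%

Compound the nominal returns: 1.0681 × 1.1026 × 1.0307 = 1.213842.
Compound inflation: 1.0541 × 1.0310 × 1.0873 = 1.181653.
Deflate: 1.213842 / 1.181653 = 1.027241.
Total real return = 1.027241 − 1 → 2.724%.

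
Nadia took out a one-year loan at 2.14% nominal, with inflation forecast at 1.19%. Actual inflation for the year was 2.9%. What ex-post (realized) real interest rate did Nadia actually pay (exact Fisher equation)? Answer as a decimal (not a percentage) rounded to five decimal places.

-0.00739

Ex-post: (1 + 0.0214)/(1 + 0.0290) − 1 = -0.7386%
So the realized real rate is -0.00739.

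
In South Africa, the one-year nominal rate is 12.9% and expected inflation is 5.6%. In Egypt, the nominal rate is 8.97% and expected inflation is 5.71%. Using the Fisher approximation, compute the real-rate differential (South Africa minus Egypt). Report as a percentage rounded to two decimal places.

4.04%

South Africa: 12.9% − 5.6% = 7.300%
Egypt: 8.97% − 5.71% = 3.260%
Differential = 4.040% → 4.04%.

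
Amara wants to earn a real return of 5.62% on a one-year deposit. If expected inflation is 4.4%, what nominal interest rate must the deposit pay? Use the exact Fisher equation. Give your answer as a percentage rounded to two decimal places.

10.27%

(1 + i) = (1 + r)(1 + π) = 1.05620 × 1.04400 = 1.1026728
i = 1.1026728 − 1, so the required nominal rate is 10.27%.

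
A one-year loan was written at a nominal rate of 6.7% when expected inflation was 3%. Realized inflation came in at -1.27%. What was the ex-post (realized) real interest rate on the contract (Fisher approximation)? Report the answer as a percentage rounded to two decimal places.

Ex-post: 6.7% − (-1.27%) = 7.970%
So the realized real rate is 7.97%.

7.97%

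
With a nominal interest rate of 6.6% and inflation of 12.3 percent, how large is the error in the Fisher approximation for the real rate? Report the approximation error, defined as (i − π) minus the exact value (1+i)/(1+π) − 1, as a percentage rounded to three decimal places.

-0.624%

Approximate: r ≈ 6.600% − 12.300% = -5.7000%
Exact: (1 + 0.0660)/(1 + 0.1230) − 1 = -5.0757%
Error = -5.7000% − (-5.0757%) = -0.6243% → -0.624%.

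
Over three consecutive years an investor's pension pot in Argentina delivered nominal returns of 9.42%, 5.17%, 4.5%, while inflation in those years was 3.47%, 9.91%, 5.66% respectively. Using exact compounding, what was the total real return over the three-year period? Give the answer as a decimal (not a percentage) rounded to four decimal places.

0.0008

Compound the nominal returns: 1.0942 × 1.0517 × 1.0450 = 1.202555.
Compound inflation: 1.0347 × 1.0991 × 1.0566 = 1.201606.
Deflate: 1.202555 / 1.201606 = 1.000789.
Total real return = 1.000789 − 1 → 0.0008.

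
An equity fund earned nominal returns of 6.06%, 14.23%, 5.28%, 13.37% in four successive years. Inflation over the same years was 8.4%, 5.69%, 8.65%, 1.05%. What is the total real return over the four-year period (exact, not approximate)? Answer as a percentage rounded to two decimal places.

14.96%

Compound the nominal returns: 1.0606 × 1.1423 × 1.0528 × 1.1337 = 1.446025.
Compound inflation: 1.0840 × 1.0569 × 1.0865 × 1.0105 = 1.257851.
Deflate: 1.446025 / 1.257851 = 1.149600.
Total real return = 1.149600 − 1 → 14.96%.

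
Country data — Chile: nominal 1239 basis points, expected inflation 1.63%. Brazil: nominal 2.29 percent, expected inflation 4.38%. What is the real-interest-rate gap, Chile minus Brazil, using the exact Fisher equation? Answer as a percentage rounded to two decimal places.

12.59%

Chile: (1 + 0.1239)/(1 + 0.0163) − 1 = 10.5874%
Brazil: (1 + 0.0229)/(1 + 0.0438) − 1 = -2.0023%
Differential = 10.5874% − (-2.0023%) = 12.5897% → 12.59%.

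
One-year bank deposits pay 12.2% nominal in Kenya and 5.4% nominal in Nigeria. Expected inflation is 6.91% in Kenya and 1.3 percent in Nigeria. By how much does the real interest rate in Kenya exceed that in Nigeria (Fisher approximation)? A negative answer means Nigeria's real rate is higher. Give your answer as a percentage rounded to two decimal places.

Kenya: 12.2% − 6.91% = 5.290%
Nigeria: 5.4% − 1.3% = 4.100%
Differential = 1.190% → 1.19%.

1.19%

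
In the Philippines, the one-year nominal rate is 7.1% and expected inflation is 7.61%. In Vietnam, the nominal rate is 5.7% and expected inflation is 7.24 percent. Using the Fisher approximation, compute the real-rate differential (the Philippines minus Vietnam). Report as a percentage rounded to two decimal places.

1.03%

The Philippines: 7.1% − 7.61% = -0.510%
Vietnam: 5.7% − 7.24% = -1.540%
Differential = 1.030% → 1.03%.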